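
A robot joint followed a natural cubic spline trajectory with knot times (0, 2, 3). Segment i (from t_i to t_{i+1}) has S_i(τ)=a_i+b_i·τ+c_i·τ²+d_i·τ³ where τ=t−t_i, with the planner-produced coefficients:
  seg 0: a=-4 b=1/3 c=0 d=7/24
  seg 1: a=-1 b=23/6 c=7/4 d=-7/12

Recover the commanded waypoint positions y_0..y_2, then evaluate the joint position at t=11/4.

y_0 = S_0(0) = a_0 = -4
y_1 = S_1(0) = a_1 = -1
y_2 = S_1(1) = 4
t_q=11/4 is in segment 1 (τ=3/4); S_1(τ)=669/256

y_0=-4 y_1=-1 y_2=4
S(11/4) = 669/256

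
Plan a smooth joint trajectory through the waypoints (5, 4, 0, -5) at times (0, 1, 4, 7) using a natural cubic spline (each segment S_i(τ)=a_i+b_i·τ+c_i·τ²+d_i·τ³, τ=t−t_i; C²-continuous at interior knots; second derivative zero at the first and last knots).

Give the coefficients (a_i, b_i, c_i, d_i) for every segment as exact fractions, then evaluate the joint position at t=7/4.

  seg 0: a=5 b=-28/29 c=0 d=-1/29
  seg 1: a=4 b=-31/29 c=-3/29 d=4/783
  seg 2: a=0 b=-45/29 c=-5/87 d=5/783
S(7/4) = 729/232

Δ: Δ0=-1, Δ1=-4/3, Δ2=-5/3
row 1: diag=8, rhs=-2; c'=3/8, d'=-1/4
row 2: denom=12−3·3/8=87/8; d'=(-2−3·-1/4)/(87/8)=-10/87
back: M2=-10/87
back: M1=-1/4−3/8·-10/87=-6/29
M: M0=0, M1=-6/29, M2=-10/87, M3=0
seg 0: a=5, c=M0/2=0, d=(M1−M0)/(6·1)=-1/29, b=Δ0−h0·(2M0+M1)/6=-28/29
seg 1: a=4, c=M1/2=-3/29, d=(M2−M1)/(6·3)=4/783, b=Δ1−h1·(2M1+M2)/6=-31/29
seg 2: a=0, c=M2/2=-5/87, d=(M3−M2)/(6·3)=5/783, b=Δ2−h2·(2M2+M3)/6=-45/29
t_q=7/4 → seg 1, τ=3/4; S=4+-31/29·τ+-3/29·τ²+4/783·τ³=729/232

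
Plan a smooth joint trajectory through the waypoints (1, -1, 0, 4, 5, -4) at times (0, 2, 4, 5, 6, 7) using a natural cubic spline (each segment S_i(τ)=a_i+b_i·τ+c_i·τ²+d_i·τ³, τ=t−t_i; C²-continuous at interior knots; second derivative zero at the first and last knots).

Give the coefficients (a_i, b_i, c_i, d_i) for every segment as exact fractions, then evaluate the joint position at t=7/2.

  seg 0: a=1 b=-167/157 c=0 d=5/314
  seg 1: a=-1 b=-137/157 c=15/157 d=371/1256
  seg 2: a=0 b=959/314 c=1173/628 d=-579/628
  seg 3: a=4 b=2527/628 c=-141/157 d=-1335/628
  seg 4: a=5 b=-1303/314 c=-4569/628 d=1523/628
S(7/2) = -11023/10048

Δ: Δ0=-1, Δ1=1/2, Δ2=4, Δ3=1, Δ4=-9
row 1: diag=8, rhs=9; c'=1/4, d'=9/8
row 2: denom=6−2·1/4=11/2; d'=(21−2·9/8)/(11/2)=75/22
row 3: denom=4−1·2/11=42/11; d'=(-18−1·75/22)/(42/11)=-157/28
row 4: denom=4−1·11/42=157/42; d'=(-60−1·-157/28)/(157/42)=-4569/314
back: M4=-4569/314
back: M3=-157/28−11/42·-4569/314=-282/157
back: M2=75/22−2/11·-282/157=1173/314
back: M1=9/8−1/4·1173/314=30/157
M: M0=0, M1=30/157, M2=1173/314, M3=-282/157, M4=-4569/314, M5=0
seg 0: a=1, c=M0/2=0, d=(M1−M0)/(6·2)=5/314, b=Δ0−h0·(2M0+M1)/6=-167/157
seg 1: a=-1, c=M1/2=15/157, d=(M2−M1)/(6·2)=371/1256, b=Δ1−h1·(2M1+M2)/6=-137/157
seg 2: a=0, c=M2/2=1173/628, d=(M3−M2)/(6·1)=-579/628, b=Δ2−h2·(2M2+M3)/6=959/314
seg 3: a=4, c=M3/2=-141/157, d=(M4−M3)/(6·1)=-1335/628, b=Δ3−h3·(2M3+M4)/6=2527/628
seg 4: a=5, c=M4/2=-4569/628, d=(M5−M4)/(6·1)=1523/628, b=Δ4−h4·(2M4+M5)/6=-1303/314
t_q=7/2 → seg 1, τ=3/2; S=-1+-137/157·τ+15/157·τ²+371/1256·τ³=-11023/10048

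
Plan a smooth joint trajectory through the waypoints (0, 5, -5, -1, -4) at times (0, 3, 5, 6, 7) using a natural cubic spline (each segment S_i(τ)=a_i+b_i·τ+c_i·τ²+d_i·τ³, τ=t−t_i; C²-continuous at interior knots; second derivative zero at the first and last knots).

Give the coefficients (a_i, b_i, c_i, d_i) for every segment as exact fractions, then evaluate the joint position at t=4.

Δ: Δ0=5/3, Δ1=-5, Δ2=4, Δ3=-3
row 1: diag=10, rhs=-40; c'=1/5, d'=-4
row 2: denom=6−2·1/5=28/5; d'=(54−2·-4)/(28/5)=155/14
row 3: denom=4−1·5/28=107/28; d'=(-42−1·155/14)/(107/28)=-1486/107
back: M3=-1486/107
back: M2=155/14−5/28·-1486/107=1450/107
back: M1=-4−1/5·1450/107=-718/107
M: M0=0, M1=-718/107, M2=1450/107, M3=-1486/107, M4=0
seg 0: a=0, c=M0/2=0, d=(M1−M0)/(6·3)=-359/963, b=Δ0−h0·(2M0+M1)/6=1612/321
seg 1: a=5, c=M1/2=-359/107, d=(M2−M1)/(6·2)=542/321, b=Δ1−h1·(2M1+M2)/6=-1619/321
seg 2: a=-5, c=M2/2=725/107, d=(M3−M2)/(6·1)=-1468/321, b=Δ2−h2·(2M2+M3)/6=577/321
seg 3: a=-1, c=M3/2=-743/107, d=(M4−M3)/(6·1)=743/321, b=Δ3−h3·(2M3+M4)/6=523/321
t_q=4 → seg 1, τ=1; S=5+-1619/321·τ+-359/107·τ²+542/321·τ³=-183/107

  seg 0: a=0 b=1612/321 c=0 d=-359/963
  seg 1: a=5 b=-1619/321 c=-359/107 d=542/321
  seg 2: a=-5 b=577/321 c=725/107 d=-1468/321
  seg 3: a=-1 b=523/321 c=-743/107 d=743/321
S(4) = -183/107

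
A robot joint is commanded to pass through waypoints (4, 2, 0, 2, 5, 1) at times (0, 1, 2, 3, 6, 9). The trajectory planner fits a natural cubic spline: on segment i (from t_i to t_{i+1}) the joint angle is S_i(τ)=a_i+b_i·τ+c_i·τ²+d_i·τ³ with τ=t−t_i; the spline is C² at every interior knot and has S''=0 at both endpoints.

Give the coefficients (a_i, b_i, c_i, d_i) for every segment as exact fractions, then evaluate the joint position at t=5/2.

Δ: Δ0=-2, Δ1=-2, Δ2=2, Δ3=1, Δ4=-4/3
row 1: diag=4, rhs=0; c'=1/4, d'=0
row 2: denom=4−1·1/4=15/4; d'=(24−1·0)/(15/4)=32/5
row 3: denom=8−1·4/15=116/15; d'=(-6−1·32/5)/(116/15)=-93/58
row 4: denom=12−3·45/116=1257/116; d'=(-14−3·-93/58)/(1257/116)=-1066/1257
back: M4=-1066/1257
back: M3=-93/58−45/116·-1066/1257=-534/419
back: M2=32/5−4/15·-534/419=2824/419
back: M1=0−1/4·2824/419=-706/419
M: M0=0, M1=-706/419, M2=2824/419, M3=-534/419, M4=-1066/1257, M5=0
seg 0: a=4, c=M0/2=0, d=(M1−M0)/(6·1)=-353/1257, b=Δ0−h0·(2M0+M1)/6=-2161/1257
seg 1: a=2, c=M1/2=-353/419, d=(M2−M1)/(6·1)=1765/1257, b=Δ1−h1·(2M1+M2)/6=-3220/1257
seg 2: a=0, c=M2/2=1412/419, d=(M3−M2)/(6·1)=-1679/1257, b=Δ2−h2·(2M2+M3)/6=-43/1257
seg 3: a=2, c=M3/2=-267/419, d=(M4−M3)/(6·3)=268/11313, b=Δ3−h3·(2M3+M4)/6=3392/1257
seg 4: a=5, c=M4/2=-533/1257, d=(M5−M4)/(6·3)=533/11313, b=Δ4−h4·(2M4+M5)/6=-610/1257
t_q=5/2 → seg 2, τ=1/2; S=0+-43/1257·τ+1412/419·τ²+-1679/1257·τ³=2207/3352

  seg 0: a=4 b=-2161/1257 c=0 d=-353/1257
  seg 1: a=2 b=-3220/1257 c=-353/419 d=1765/1257
  seg 2: a=0 b=-43/1257 c=1412/419 d=-1679/1257
  seg 3: a=2 b=3392/1257 c=-267/419 d=268/11313
  seg 4: a=5 b=-610/1257 c=-533/1257 d=533/11313
S(5/2) = 2207/3352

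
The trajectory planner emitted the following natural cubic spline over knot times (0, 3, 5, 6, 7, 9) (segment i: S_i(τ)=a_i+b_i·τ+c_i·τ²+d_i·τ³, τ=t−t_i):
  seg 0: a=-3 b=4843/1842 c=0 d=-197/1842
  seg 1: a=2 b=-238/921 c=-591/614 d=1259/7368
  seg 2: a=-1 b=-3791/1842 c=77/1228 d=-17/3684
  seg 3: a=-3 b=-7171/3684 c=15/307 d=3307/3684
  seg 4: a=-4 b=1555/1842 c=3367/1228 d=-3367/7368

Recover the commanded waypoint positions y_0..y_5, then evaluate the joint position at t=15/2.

y_0 = S_0(0) = a_0 = -3
y_1 = S_1(0) = a_1 = 2
y_2 = S_2(0) = a_2 = -1
y_3 = S_3(0) = a_3 = -3
y_4 = S_4(0) = a_4 = -4
y_5 = S_4(2) = 5
t_q=15/2 is in segment 4 (τ=1/2); S_4(τ)=-57953/19648

y_0=-3 y_1=2 y_2=-1 y_3=-3 y_4=-4 y_5=5
S(15/2) = -57953/19648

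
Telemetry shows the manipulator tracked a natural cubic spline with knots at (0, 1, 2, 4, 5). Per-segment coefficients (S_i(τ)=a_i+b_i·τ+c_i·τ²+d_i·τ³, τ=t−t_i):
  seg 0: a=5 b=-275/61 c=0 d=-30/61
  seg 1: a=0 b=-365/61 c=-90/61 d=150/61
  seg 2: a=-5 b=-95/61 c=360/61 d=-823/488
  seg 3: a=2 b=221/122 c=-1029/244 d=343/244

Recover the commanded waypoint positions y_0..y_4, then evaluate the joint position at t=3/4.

y_0 = S_0(0) = a_0 = 5
y_1 = S_1(0) = a_1 = 0
y_2 = S_2(0) = a_2 = -5
y_3 = S_3(0) = a_3 = 2
y_4 = S_3(1) = 1
t_q=3/4 is in segment 0 (τ=3/4); S_0(τ)=2755/1952

y_0=5 y_1=0 y_2=-5 y_3=2 y_4=1
S(3/4) = 2755/1952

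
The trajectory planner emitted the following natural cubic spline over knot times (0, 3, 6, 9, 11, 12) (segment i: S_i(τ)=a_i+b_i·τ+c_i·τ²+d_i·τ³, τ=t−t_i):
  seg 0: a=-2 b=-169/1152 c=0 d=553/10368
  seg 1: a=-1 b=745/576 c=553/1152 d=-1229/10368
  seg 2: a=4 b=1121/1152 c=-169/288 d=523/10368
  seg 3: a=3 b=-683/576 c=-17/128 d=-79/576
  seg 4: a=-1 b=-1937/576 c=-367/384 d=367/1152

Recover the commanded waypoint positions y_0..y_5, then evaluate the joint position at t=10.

y_0=-2 y_1=-1 y_2=4 y_3=3 y_4=-1 y_5=-5
S(10) = 593/384

y_0 = S_0(0) = a_0 = -2
y_1 = S_1(0) = a_1 = -1
y_2 = S_2(0) = a_2 = 4
y_3 = S_3(0) = a_3 = 3
y_4 = S_4(0) = a_4 = -1
y_5 = S_4(1) = -5
t_q=10 is in segment 3 (τ=1); S_3(τ)=593/384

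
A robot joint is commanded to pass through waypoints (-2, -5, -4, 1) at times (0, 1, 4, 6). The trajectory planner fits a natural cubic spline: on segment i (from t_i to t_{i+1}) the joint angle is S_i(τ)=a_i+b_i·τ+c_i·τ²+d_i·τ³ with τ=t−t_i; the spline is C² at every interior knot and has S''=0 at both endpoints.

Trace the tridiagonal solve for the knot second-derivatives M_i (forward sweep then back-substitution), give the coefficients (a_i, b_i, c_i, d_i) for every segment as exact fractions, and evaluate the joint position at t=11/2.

Δ: Δ0=-3, Δ1=1/3, Δ2=5/2
row 1: diag=8, rhs=20; c'=3/8, d'=5/2
row 2: denom=10−3·3/8=71/8; d'=(13−3·5/2)/(71/8)=44/71
back: M2=44/71
back: M1=5/2−3/8·44/71=161/71
M: M0=0, M1=161/71, M2=44/71, M3=0
seg 0: a=-2, c=M0/2=0, d=(M1−M0)/(6·1)=161/426, b=Δ0−h0·(2M0+M1)/6=-1439/426
seg 1: a=-5, c=M1/2=161/142, d=(M2−M1)/(6·3)=-13/142, b=Δ1−h1·(2M1+M2)/6=-478/213
seg 2: a=-4, c=M2/2=22/71, d=(M3−M2)/(6·2)=-11/213, b=Δ2−h2·(2M2+M3)/6=889/426
t_q=11/2 → seg 2, τ=3/2; S=-4+889/426·τ+22/71·τ²+-11/213·τ³=-197/568

  seg 0: a=-2 b=-1439/426 c=0 d=161/426
  seg 1: a=-5 b=-478/213 c=161/142 d=-13/142
  seg 2: a=-4 b=889/426 c=22/71 d=-11/213
S(11/2) = -197/568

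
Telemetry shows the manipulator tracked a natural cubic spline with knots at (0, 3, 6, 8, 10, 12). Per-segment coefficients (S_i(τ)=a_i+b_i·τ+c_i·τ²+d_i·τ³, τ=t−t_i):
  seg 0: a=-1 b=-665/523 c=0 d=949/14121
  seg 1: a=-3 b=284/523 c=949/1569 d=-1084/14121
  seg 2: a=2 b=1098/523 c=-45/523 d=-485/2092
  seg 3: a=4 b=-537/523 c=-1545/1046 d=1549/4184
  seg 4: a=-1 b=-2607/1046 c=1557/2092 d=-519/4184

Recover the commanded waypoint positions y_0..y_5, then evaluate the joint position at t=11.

y_0 = S_0(0) = a_0 = -1
y_1 = S_1(0) = a_1 = -3
y_2 = S_2(0) = a_2 = 2
y_3 = S_3(0) = a_3 = 4
y_4 = S_4(0) = a_4 = -1
y_5 = S_4(2) = -4
t_q=11 is in segment 4 (τ=1); S_4(τ)=-12017/4184

y_0=-1 y_1=-3 y_2=2 y_3=4 y_4=-1 y_5=-4
S(11) = -12017/4184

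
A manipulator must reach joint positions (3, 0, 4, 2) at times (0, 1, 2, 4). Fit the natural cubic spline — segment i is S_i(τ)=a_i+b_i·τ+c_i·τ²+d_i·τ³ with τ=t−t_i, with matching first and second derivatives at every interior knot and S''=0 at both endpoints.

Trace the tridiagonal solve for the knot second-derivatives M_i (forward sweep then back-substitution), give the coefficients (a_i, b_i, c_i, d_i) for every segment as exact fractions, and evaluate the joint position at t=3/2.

Δ: Δ0=-3, Δ1=4, Δ2=-1
row 1: diag=4, rhs=42; c'=1/4, d'=21/2
row 2: denom=6−1·1/4=23/4; d'=(-30−1·21/2)/(23/4)=-162/23
back: M2=-162/23
back: M1=21/2−1/4·-162/23=282/23
M: M0=0, M1=282/23, M2=-162/23, M3=0
seg 0: a=3, c=M0/2=0, d=(M1−M0)/(6·1)=47/23, b=Δ0−h0·(2M0+M1)/6=-116/23
seg 1: a=0, c=M1/2=141/23, d=(M2−M1)/(6·1)=-74/23, b=Δ1−h1·(2M1+M2)/6=25/23
seg 2: a=4, c=M2/2=-81/23, d=(M3−M2)/(6·2)=27/46, b=Δ2−h2·(2M2+M3)/6=85/23
t_q=3/2 → seg 1, τ=1/2; S=0+25/23·τ+141/23·τ²+-74/23·τ³=77/46

  seg 0: a=3 b=-116/23 c=0 d=47/23
  seg 1: a=0 b=25/23 c=141/23 d=-74/23
  seg 2: a=4 b=85/23 c=-81/23 d=27/46
S(3/2) = 77/46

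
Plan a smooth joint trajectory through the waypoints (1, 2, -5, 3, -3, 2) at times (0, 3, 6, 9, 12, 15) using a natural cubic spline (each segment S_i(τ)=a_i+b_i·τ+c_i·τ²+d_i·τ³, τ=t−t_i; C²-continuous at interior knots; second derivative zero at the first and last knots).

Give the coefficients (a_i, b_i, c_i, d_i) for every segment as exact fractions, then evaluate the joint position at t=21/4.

  seg 0: a=1 b=949/627 c=0 d=-740/5643
  seg 1: a=2 b=-1271/627 c=-740/627 d=676/1881
  seg 2: a=-5 b=373/627 c=1288/627 d=-5/11
  seg 3: a=3 b=406/627 c=-1277/627 d=2171/5643
  seg 4: a=-3 b=-743/627 c=298/209 d=-298/1881
S(21/4) = -14855/3344

Δ: Δ0=1/3, Δ1=-7/3, Δ2=8/3, Δ3=-2, Δ4=5/3
row 1: diag=12, rhs=-16; c'=1/4, d'=-4/3
row 2: denom=12−3·1/4=45/4; d'=(30−3·-4/3)/(45/4)=136/45
row 3: denom=12−3·4/15=56/5; d'=(-28−3·136/45)/(56/5)=-139/42
row 4: denom=12−3·15/56=627/56; d'=(22−3·-139/42)/(627/56)=596/209
back: M4=596/209
back: M3=-139/42−15/56·596/209=-2554/627
back: M2=136/45−4/15·-2554/627=2576/627
back: M1=-4/3−1/4·2576/627=-1480/627
M: M0=0, M1=-1480/627, M2=2576/627, M3=-2554/627, M4=596/209, M5=0
seg 0: a=1, c=M0/2=0, d=(M1−M0)/(6·3)=-740/5643, b=Δ0−h0·(2M0+M1)/6=949/627
seg 1: a=2, c=M1/2=-740/627, d=(M2−M1)/(6·3)=676/1881, b=Δ1−h1·(2M1+M2)/6=-1271/627
seg 2: a=-5, c=M2/2=1288/627, d=(M3−M2)/(6·3)=-5/11, b=Δ2−h2·(2M2+M3)/6=373/627
seg 3: a=3, c=M3/2=-1277/627, d=(M4−M3)/(6·3)=2171/5643, b=Δ3−h3·(2M3+M4)/6=406/627
seg 4: a=-3, c=M4/2=298/209, d=(M5−M4)/(6·3)=-298/1881, b=Δ4−h4·(2M4+M5)/6=-743/627
t_q=21/4 → seg 1, τ=9/4; S=2+-1271/627·τ+-740/627·τ²+676/1881·τ³=-14855/3344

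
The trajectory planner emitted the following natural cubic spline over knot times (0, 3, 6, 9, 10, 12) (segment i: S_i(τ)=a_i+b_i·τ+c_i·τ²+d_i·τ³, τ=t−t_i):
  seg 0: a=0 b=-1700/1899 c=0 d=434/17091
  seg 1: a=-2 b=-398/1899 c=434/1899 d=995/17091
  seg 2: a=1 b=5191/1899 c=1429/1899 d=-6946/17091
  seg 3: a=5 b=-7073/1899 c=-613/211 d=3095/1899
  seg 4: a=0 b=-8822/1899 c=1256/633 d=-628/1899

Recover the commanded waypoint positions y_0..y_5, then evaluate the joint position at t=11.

y_0=0 y_1=-2 y_2=1 y_3=5 y_4=0 y_5=-4
S(11) = -1894/633

y_0 = S_0(0) = a_0 = 0
y_1 = S_1(0) = a_1 = -2
y_2 = S_2(0) = a_2 = 1
y_3 = S_3(0) = a_3 = 5
y_4 = S_4(0) = a_4 = 0
y_5 = S_4(2) = -4
t_q=11 is in segment 4 (τ=1); S_4(τ)=-1894/633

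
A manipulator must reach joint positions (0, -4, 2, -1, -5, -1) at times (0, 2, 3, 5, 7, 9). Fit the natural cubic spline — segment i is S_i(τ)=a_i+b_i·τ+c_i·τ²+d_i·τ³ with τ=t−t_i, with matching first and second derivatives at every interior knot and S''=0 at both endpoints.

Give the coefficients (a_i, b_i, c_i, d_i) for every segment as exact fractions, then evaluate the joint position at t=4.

Δ: Δ0=-2, Δ1=6, Δ2=-3/2, Δ3=-2, Δ4=2
row 1: diag=6, rhs=48; c'=1/6, d'=8
row 2: denom=6−1·1/6=35/6; d'=(-45−1·8)/(35/6)=-318/35
row 3: denom=8−2·12/35=256/35; d'=(-3−2·-318/35)/(256/35)=531/256
row 4: denom=8−2·35/128=477/64; d'=(24−2·531/256)/(477/64)=847/318
back: M4=847/318
back: M3=531/256−35/128·847/318=214/159
back: M2=-318/35−12/35·214/159=-506/53
back: M1=8−1/6·-506/53=1525/159
M: M0=0, M1=1525/159, M2=-506/53, M3=214/159, M4=847/318, M5=0
seg 0: a=0, c=M0/2=0, d=(M1−M0)/(6·2)=1525/1908, b=Δ0−h0·(2M0+M1)/6=-2479/477
seg 1: a=-4, c=M1/2=1525/318, d=(M2−M1)/(6·1)=-3043/954, b=Δ1−h1·(2M1+M2)/6=2096/477
seg 2: a=2, c=M2/2=-253/53, d=(M3−M2)/(6·2)=433/477, b=Δ2−h2·(2M2+M3)/6=4213/954
seg 3: a=-1, c=M3/2=107/159, d=(M4−M3)/(6·2)=419/3816, b=Δ3−h3·(2M3+M4)/6=-3611/954
seg 4: a=-5, c=M4/2=847/636, d=(M5−M4)/(6·2)=-847/3816, b=Δ4−h4·(2M4+M5)/6=107/477
t_q=4 → seg 2, τ=1; S=2+4213/954·τ+-253/53·τ²+433/477·τ³=811/318

  seg 0: a=0 b=-2479/477 c=0 d=1525/1908
  seg 1: a=-4 b=2096/477 c=1525/318 d=-3043/954
  seg 2: a=2 b=4213/954 c=-253/53 d=433/477
  seg 3: a=-1 b=-3611/954 c=107/159 d=419/3816
  seg 4: a=-5 b=107/477 c=847/636 d=-847/3816
S(4) = 811/318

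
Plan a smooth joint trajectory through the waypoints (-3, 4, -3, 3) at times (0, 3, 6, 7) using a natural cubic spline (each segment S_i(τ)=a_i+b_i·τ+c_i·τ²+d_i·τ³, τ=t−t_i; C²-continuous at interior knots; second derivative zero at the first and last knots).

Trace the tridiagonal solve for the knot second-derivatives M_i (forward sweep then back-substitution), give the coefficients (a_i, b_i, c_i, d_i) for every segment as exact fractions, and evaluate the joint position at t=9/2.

Δ: Δ0=7/3, Δ1=-7/3, Δ2=6
row 1: diag=12, rhs=-28; c'=1/4, d'=-7/3
row 2: denom=8−3·1/4=29/4; d'=(50−3·-7/3)/(29/4)=228/29
back: M2=228/29
back: M1=-7/3−1/4·228/29=-374/87
M: M0=0, M1=-374/87, M2=228/29, M3=0
seg 0: a=-3, c=M0/2=0, d=(M1−M0)/(6·3)=-187/783, b=Δ0−h0·(2M0+M1)/6=130/29
seg 1: a=4, c=M1/2=-187/87, d=(M2−M1)/(6·3)=529/783, b=Δ1−h1·(2M1+M2)/6=-57/29
seg 2: a=-3, c=M2/2=114/29, d=(M3−M2)/(6·1)=-38/29, b=Δ2−h2·(2M2+M3)/6=98/29
t_q=9/2 → seg 1, τ=3/2; S=4+-57/29·τ+-187/87·τ²+529/783·τ³=-349/232

  seg 0: a=-3 b=130/29 c=0 d=-187/783
  seg 1: a=4 b=-57/29 c=-187/87 d=529/783
  seg 2: a=-3 b=98/29 c=114/29 d=-38/29
S(9/2) = -349/232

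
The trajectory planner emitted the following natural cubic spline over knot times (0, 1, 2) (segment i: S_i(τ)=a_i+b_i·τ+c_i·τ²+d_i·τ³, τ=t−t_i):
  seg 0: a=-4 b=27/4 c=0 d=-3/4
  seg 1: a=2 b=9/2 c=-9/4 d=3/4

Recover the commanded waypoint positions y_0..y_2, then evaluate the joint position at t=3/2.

y_0 = S_0(0) = a_0 = -4
y_1 = S_1(0) = a_1 = 2
y_2 = S_1(1) = 5
t_q=3/2 is in segment 1 (τ=1/2); S_1(τ)=121/32

y_0=-4 y_1=2 y_2=5
S(3/2) = 121/32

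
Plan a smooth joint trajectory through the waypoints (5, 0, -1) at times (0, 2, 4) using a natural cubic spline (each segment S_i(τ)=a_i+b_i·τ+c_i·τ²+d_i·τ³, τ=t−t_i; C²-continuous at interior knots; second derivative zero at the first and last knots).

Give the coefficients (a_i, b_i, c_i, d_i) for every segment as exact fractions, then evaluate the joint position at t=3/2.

  seg 0: a=5 b=-3 c=0 d=1/8
  seg 1: a=0 b=-3/2 c=3/4 d=-1/8
S(3/2) = 59/64

Δ: Δ0=-5/2, Δ1=-1/2
row 1: diag=8, rhs=12; c'=1/4, d'=3/2
back: M1=3/2
M: M0=0, M1=3/2, M2=0
seg 0: a=5, c=M0/2=0, d=(M1−M0)/(6·2)=1/8, b=Δ0−h0·(2M0+M1)/6=-3
seg 1: a=0, c=M1/2=3/4, d=(M2−M1)/(6·2)=-1/8, b=Δ1−h1·(2M1+M2)/6=-3/2
t_q=3/2 → seg 0, τ=3/2; S=5+-3·τ+0·τ²+1/8·τ³=59/64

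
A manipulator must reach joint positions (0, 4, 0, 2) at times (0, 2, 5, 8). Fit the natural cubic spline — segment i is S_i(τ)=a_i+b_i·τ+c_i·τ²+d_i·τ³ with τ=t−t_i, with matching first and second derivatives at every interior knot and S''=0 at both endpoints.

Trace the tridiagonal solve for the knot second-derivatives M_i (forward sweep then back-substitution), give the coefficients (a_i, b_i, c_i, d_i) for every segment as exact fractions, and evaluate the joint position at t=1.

Δ: Δ0=2, Δ1=-4/3, Δ2=2/3
row 1: diag=10, rhs=-20; c'=3/10, d'=-2
row 2: denom=12−3·3/10=111/10; d'=(12−3·-2)/(111/10)=60/37
back: M2=60/37
back: M1=-2−3/10·60/37=-92/37
M: M0=0, M1=-92/37, M2=60/37, M3=0
seg 0: a=0, c=M0/2=0, d=(M1−M0)/(6·2)=-23/111, b=Δ0−h0·(2M0+M1)/6=314/111
seg 1: a=4, c=M1/2=-46/37, d=(M2−M1)/(6·3)=76/333, b=Δ1−h1·(2M1+M2)/6=38/111
seg 2: a=0, c=M2/2=30/37, d=(M3−M2)/(6·3)=-10/111, b=Δ2−h2·(2M2+M3)/6=-106/111
t_q=1 → seg 0, τ=1; S=0+314/111·τ+0·τ²+-23/111·τ³=97/37

  seg 0: a=0 b=314/111 c=0 d=-23/111
  seg 1: a=4 b=38/111 c=-46/37 d=76/333
  seg 2: a=0 b=-106/111 c=30/37 d=-10/111
S(1) = 97/37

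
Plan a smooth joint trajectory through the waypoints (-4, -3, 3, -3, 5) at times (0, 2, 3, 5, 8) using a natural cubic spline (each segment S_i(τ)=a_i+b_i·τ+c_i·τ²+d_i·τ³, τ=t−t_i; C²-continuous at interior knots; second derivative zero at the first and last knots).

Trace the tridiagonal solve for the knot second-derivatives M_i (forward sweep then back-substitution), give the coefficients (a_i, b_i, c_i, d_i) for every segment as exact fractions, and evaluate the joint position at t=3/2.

Δ: Δ0=1/2, Δ1=6, Δ2=-3, Δ3=8/3
row 1: diag=6, rhs=33; c'=1/6, d'=11/2
row 2: denom=6−1·1/6=35/6; d'=(-54−1·11/2)/(35/6)=-51/5
row 3: denom=10−2·12/35=326/35; d'=(34−2·-51/5)/(326/35)=952/163
back: M3=952/163
back: M2=-51/5−12/35·952/163=-1989/163
back: M1=11/2−1/6·-1989/163=1228/163
M: M0=0, M1=1228/163, M2=-1989/163, M3=952/163, M4=0
seg 0: a=-4, c=M0/2=0, d=(M1−M0)/(6·2)=307/489, b=Δ0−h0·(2M0+M1)/6=-1967/978
seg 1: a=-3, c=M1/2=614/163, d=(M2−M1)/(6·1)=-3217/978, b=Δ1−h1·(2M1+M2)/6=5401/978
seg 2: a=3, c=M2/2=-1989/326, d=(M3−M2)/(6·2)=2941/1956, b=Δ2−h2·(2M2+M3)/6=1559/489
seg 3: a=-3, c=M3/2=476/163, d=(M4−M3)/(6·3)=-476/1467, b=Δ3−h3·(2M3+M4)/6=-1552/489
t_q=3/2 → seg 0, τ=3/2; S=-4+-1967/978·τ+0·τ²+307/489·τ³=-6387/1304

  seg 0: a=-4 b=-1967/978 c=0 d=307/489
  seg 1: a=-3 b=5401/978 c=614/163 d=-3217/978
  seg 2: a=3 b=1559/489 c=-1989/326 d=2941/1956
  seg 3: a=-3 b=-1552/489 c=476/163 d=-476/1467
S(3/2) = -6387/1304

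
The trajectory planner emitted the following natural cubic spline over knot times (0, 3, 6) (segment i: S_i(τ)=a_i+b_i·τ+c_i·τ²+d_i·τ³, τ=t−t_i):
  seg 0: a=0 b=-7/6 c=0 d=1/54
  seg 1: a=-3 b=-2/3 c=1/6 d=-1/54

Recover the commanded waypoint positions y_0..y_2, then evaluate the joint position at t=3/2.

y_0=0 y_1=-3 y_2=-4
S(3/2) = -27/16

y_0 = S_0(0) = a_0 = 0
y_1 = S_1(0) = a_1 = -3
y_2 = S_1(3) = -4
t_q=3/2 is in segment 0 (τ=3/2); S_0(τ)=-27/16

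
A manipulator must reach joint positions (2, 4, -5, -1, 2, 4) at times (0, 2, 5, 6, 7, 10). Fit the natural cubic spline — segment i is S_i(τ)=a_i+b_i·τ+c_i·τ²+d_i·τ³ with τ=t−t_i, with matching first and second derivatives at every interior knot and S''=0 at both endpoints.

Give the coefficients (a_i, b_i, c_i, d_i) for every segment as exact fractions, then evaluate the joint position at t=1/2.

Δ: Δ0=1, Δ1=-3, Δ2=4, Δ3=3, Δ4=2/3
row 1: diag=10, rhs=-24; c'=3/10, d'=-12/5
row 2: denom=8−3·3/10=71/10; d'=(42−3·-12/5)/(71/10)=492/71
row 3: denom=4−1·10/71=274/71; d'=(-6−1·492/71)/(274/71)=-459/137
row 4: denom=8−1·71/274=2121/274; d'=(-14−1·-459/137)/(2121/274)=-2918/2121
back: M4=-2918/2121
back: M3=-459/137−71/274·-2918/2121=-6350/2121
back: M2=492/71−10/71·-6350/2121=15592/2121
back: M1=-12/5−3/10·15592/2121=-3256/707
M: M0=0, M1=-3256/707, M2=15592/2121, M3=-6350/2121, M4=-2918/2121, M5=0
seg 0: a=2, c=M0/2=0, d=(M1−M0)/(6·2)=-814/2121, b=Δ0−h0·(2M0+M1)/6=5377/2121
seg 1: a=4, c=M1/2=-1628/707, d=(M2−M1)/(6·3)=12680/19089, b=Δ1−h1·(2M1+M2)/6=-4391/2121
seg 2: a=-5, c=M2/2=7796/2121, d=(M3−M2)/(6·1)=-1219/707, b=Δ2−h2·(2M2+M3)/6=4345/2121
seg 3: a=-1, c=M3/2=-3175/2121, d=(M4−M3)/(6·1)=572/2121, b=Δ3−h3·(2M3+M4)/6=8966/2121
seg 4: a=2, c=M4/2=-1459/2121, d=(M5−M4)/(6·3)=1459/19089, b=Δ4−h4·(2M4+M5)/6=1444/707
t_q=1/2 → seg 0, τ=1/2; S=2+5377/2121·τ+0·τ²+-814/2121·τ³=9105/2828

  seg 0: a=2 b=5377/2121 c=0 d=-814/2121
  seg 1: a=4 b=-4391/2121 c=-1628/707 d=12680/19089
  seg 2: a=-5 b=4345/2121 c=7796/2121 d=-1219/707
  seg 3: a=-1 b=8966/2121 c=-3175/2121 d=572/2121
  seg 4: a=2 b=1444/707 c=-1459/2121 d=1459/19089
S(1/2) = 9105/2828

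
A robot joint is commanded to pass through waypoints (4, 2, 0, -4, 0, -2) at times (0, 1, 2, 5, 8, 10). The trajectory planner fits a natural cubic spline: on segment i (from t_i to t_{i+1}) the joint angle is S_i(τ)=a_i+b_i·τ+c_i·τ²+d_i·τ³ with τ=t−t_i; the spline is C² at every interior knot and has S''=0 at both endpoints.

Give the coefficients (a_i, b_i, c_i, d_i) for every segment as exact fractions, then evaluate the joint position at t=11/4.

  seg 0: a=4 b=-2063/1027 c=0 d=9/1027
  seg 1: a=2 b=-2036/1027 c=27/1027 d=-45/1027
  seg 2: a=0 b=-2117/1027 c=-108/1027 d=3215/27729
  seg 3: a=-4 b=450/1027 c=2891/3081 d=-455/2133
  seg 4: a=0 b=317/1027 c=-1008/1027 d=168/1027
S(11/4) = -102289/65728

Δ: Δ0=-2, Δ1=-2, Δ2=-4/3, Δ3=4/3, Δ4=-1
row 1: diag=4, rhs=0; c'=1/4, d'=0
row 2: denom=8−1·1/4=31/4; d'=(4−1·0)/(31/4)=16/31
row 3: denom=12−3·12/31=336/31; d'=(16−3·16/31)/(336/31)=4/3
row 4: denom=10−3·31/112=1027/112; d'=(-14−3·4/3)/(1027/112)=-2016/1027
back: M4=-2016/1027
back: M3=4/3−31/112·-2016/1027=5782/3081
back: M2=16/31−12/31·5782/3081=-216/1027
back: M1=0−1/4·-216/1027=54/1027
M: M0=0, M1=54/1027, M2=-216/1027, M3=5782/3081, M4=-2016/1027, M5=0
seg 0: a=4, c=M0/2=0, d=(M1−M0)/(6·1)=9/1027, b=Δ0−h0·(2M0+M1)/6=-2063/1027
seg 1: a=2, c=M1/2=27/1027, d=(M2−M1)/(6·1)=-45/1027, b=Δ1−h1·(2M1+M2)/6=-2036/1027
seg 2: a=0, c=M2/2=-108/1027, d=(M3−M2)/(6·3)=3215/27729, b=Δ2−h2·(2M2+M3)/6=-2117/1027
seg 3: a=-4, c=M3/2=2891/3081, d=(M4−M3)/(6·3)=-455/2133, b=Δ3−h3·(2M3+M4)/6=450/1027
seg 4: a=0, c=M4/2=-1008/1027, d=(M5−M4)/(6·2)=168/1027, b=Δ4−h4·(2M4+M5)/6=317/1027
t_q=11/4 → seg 2, τ=3/4; S=0+-2117/1027·τ+-108/1027·τ²+3215/27729·τ³=-102289/65728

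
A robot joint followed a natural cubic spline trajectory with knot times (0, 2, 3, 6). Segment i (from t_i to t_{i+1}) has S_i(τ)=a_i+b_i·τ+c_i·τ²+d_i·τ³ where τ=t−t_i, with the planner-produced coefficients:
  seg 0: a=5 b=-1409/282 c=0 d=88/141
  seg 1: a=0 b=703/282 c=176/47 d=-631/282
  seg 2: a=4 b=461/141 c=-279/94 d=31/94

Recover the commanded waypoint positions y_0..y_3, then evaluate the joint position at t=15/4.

y_0=5 y_1=0 y_2=4 y_3=-4
S(15/4) = 29609/6016

y_0 = S_0(0) = a_0 = 5
y_1 = S_1(0) = a_1 = 0
y_2 = S_2(0) = a_2 = 4
y_3 = S_2(3) = -4
t_q=15/4 is in segment 2 (τ=3/4); S_2(τ)=29609/6016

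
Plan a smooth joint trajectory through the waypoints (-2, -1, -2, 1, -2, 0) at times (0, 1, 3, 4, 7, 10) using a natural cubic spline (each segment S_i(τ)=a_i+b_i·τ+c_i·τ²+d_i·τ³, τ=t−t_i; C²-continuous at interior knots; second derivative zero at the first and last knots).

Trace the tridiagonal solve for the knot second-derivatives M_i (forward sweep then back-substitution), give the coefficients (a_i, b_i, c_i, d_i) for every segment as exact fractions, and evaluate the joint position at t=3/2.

  seg 0: a=-2 b=524/339 c=0 d=-185/339
  seg 1: a=-1 b=-31/339 c=-185/113 d=1943/2712
  seg 2: a=-2 b=1327/678 c=1203/452 d=-2195/1356
  seg 3: a=1 b=3287/1356 c=-248/113 d=4285/12204
  seg 4: a=-2 b=-857/678 c=1309/1356 d=-1309/12204
S(3/2) = -9875/7232

Δ: Δ0=1, Δ1=-1/2, Δ2=3, Δ3=-1, Δ4=2/3
row 1: diag=6, rhs=-9; c'=1/3, d'=-3/2
row 2: denom=6−2·1/3=16/3; d'=(21−2·-3/2)/(16/3)=9/2
row 3: denom=8−1·3/16=125/16; d'=(-24−1·9/2)/(125/16)=-456/125
row 4: denom=12−3·48/125=1356/125; d'=(10−3·-456/125)/(1356/125)=1309/678
back: M4=1309/678
back: M3=-456/125−48/125·1309/678=-496/113
back: M2=9/2−3/16·-496/113=1203/226
back: M1=-3/2−1/3·1203/226=-370/113
M: M0=0, M1=-370/113, M2=1203/226, M3=-496/113, M4=1309/678, M5=0
seg 0: a=-2, c=M0/2=0, d=(M1−M0)/(6·1)=-185/339, b=Δ0−h0·(2M0+M1)/6=524/339
seg 1: a=-1, c=M1/2=-185/113, d=(M2−M1)/(6·2)=1943/2712, b=Δ1−h1·(2M1+M2)/6=-31/339
seg 2: a=-2, c=M2/2=1203/452, d=(M3−M2)/(6·1)=-2195/1356, b=Δ2−h2·(2M2+M3)/6=1327/678
seg 3: a=1, c=M3/2=-248/113, d=(M4−M3)/(6·3)=4285/12204, b=Δ3−h3·(2M3+M4)/6=3287/1356
seg 4: a=-2, c=M4/2=1309/1356, d=(M5−M4)/(6·3)=-1309/12204, b=Δ4−h4·(2M4+M5)/6=-857/678
t_q=3/2 → seg 1, τ=1/2; S=-1+-31/339·τ+-185/113·τ²+1943/2712·τ³=-9875/7232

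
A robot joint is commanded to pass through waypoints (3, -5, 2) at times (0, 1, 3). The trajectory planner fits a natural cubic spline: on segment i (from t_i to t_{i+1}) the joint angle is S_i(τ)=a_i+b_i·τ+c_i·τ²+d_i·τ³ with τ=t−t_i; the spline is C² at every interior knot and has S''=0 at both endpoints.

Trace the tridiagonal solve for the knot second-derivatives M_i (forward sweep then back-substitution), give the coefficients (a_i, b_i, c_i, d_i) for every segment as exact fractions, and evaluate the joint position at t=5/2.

Δ: Δ0=-8, Δ1=7/2
row 1: diag=6, rhs=69; c'=1/3, d'=23/2
back: M1=23/2
M: M0=0, M1=23/2, M2=0
seg 0: a=3, c=M0/2=0, d=(M1−M0)/(6·1)=23/12, b=Δ0−h0·(2M0+M1)/6=-119/12
seg 1: a=-5, c=M1/2=23/4, d=(M2−M1)/(6·2)=-23/24, b=Δ1−h1·(2M1+M2)/6=-25/6
t_q=5/2 → seg 1, τ=3/2; S=-5+-25/6·τ+23/4·τ²+-23/24·τ³=-99/64

  seg 0: a=3 b=-119/12 c=0 d=23/12
  seg 1: a=-5 b=-25/6 c=23/4 d=-23/24
S(5/2) = -99/64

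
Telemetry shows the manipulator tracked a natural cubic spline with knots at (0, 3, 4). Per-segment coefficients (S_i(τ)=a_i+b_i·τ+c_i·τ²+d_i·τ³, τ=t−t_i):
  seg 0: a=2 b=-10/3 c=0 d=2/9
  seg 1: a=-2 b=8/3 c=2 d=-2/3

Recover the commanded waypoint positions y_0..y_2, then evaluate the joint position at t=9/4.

y_0 = S_0(0) = a_0 = 2
y_1 = S_1(0) = a_1 = -2
y_2 = S_1(1) = 2
t_q=9/4 is in segment 0 (τ=9/4); S_0(τ)=-95/32

y_0=2 y_1=-2 y_2=2
S(9/4) = -95/32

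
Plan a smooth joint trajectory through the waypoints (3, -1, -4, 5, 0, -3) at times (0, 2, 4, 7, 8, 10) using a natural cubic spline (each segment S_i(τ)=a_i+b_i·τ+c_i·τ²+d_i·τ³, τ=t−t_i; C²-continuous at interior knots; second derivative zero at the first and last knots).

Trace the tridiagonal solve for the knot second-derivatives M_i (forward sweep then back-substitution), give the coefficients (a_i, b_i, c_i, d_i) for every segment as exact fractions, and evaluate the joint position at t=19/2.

Δ: Δ0=-2, Δ1=-3/2, Δ2=3, Δ3=-5, Δ4=-3/2
row 1: diag=8, rhs=3; c'=1/4, d'=3/8
row 2: denom=10−2·1/4=19/2; d'=(27−2·3/8)/(19/2)=105/38
row 3: denom=8−3·6/19=134/19; d'=(-48−3·105/38)/(134/19)=-2139/268
row 4: denom=6−1·19/134=785/134; d'=(21−1·-2139/268)/(785/134)=7767/1570
back: M4=7767/1570
back: M3=-2139/268−19/134·7767/1570=-6816/785
back: M2=105/38−6/19·-6816/785=8643/1570
back: M1=3/8−1/4·8643/1570=-786/785
M: M0=0, M1=-786/785, M2=8643/1570, M3=-6816/785, M4=7767/1570, M5=0
seg 0: a=3, c=M0/2=0, d=(M1−M0)/(6·2)=-131/1570, b=Δ0−h0·(2M0+M1)/6=-1308/785
seg 1: a=-1, c=M1/2=-393/785, d=(M2−M1)/(6·2)=681/1256, b=Δ1−h1·(2M1+M2)/6=-2094/785
seg 2: a=-4, c=M2/2=8643/3140, d=(M3−M2)/(6·3)=-495/628, b=Δ2−h2·(2M2+M3)/6=2883/1570
seg 3: a=5, c=M3/2=-3408/785, d=(M4−M3)/(6·1)=7133/3140, b=Δ3−h3·(2M3+M4)/6=-9201/3140
seg 4: a=0, c=M4/2=7767/3140, d=(M5−M4)/(6·2)=-2589/6280, b=Δ4−h4·(2M4+M5)/6=-7533/1570
t_q=19/2 → seg 4, τ=3/2; S=0+-7533/1570·τ+7767/3140·τ²+-2589/6280·τ³=-30375/10048

  seg 0: a=3 b=-1308/785 c=0 d=-131/1570
  seg 1: a=-1 b=-2094/785 c=-393/785 d=681/1256
  seg 2: a=-4 b=2883/1570 c=8643/3140 d=-495/628
  seg 3: a=5 b=-9201/3140 c=-3408/785 d=7133/3140
  seg 4: a=0 b=-7533/1570 c=7767/3140 d=-2589/6280
S(19/2) = -30375/10048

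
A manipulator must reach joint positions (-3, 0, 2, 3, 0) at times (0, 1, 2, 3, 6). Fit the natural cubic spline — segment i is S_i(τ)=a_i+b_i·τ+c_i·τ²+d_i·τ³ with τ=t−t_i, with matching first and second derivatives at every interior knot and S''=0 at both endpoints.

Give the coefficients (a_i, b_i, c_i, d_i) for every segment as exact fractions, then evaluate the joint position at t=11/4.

Δ: Δ0=3, Δ1=2, Δ2=1, Δ3=-1
row 1: diag=4, rhs=-6; c'=1/4, d'=-3/2
row 2: denom=4−1·1/4=15/4; d'=(-6−1·-3/2)/(15/4)=-6/5
row 3: denom=8−1·4/15=116/15; d'=(-12−1·-6/5)/(116/15)=-81/58
back: M3=-81/58
back: M2=-6/5−4/15·-81/58=-24/29
back: M1=-3/2−1/4·-24/29=-75/58
M: M0=0, M1=-75/58, M2=-24/29, M3=-81/58, M4=0
seg 0: a=-3, c=M0/2=0, d=(M1−M0)/(6·1)=-25/116, b=Δ0−h0·(2M0+M1)/6=373/116
seg 1: a=0, c=M1/2=-75/116, d=(M2−M1)/(6·1)=9/116, b=Δ1−h1·(2M1+M2)/6=149/58
seg 2: a=2, c=M2/2=-12/29, d=(M3−M2)/(6·1)=-11/116, b=Δ2−h2·(2M2+M3)/6=175/116
seg 3: a=3, c=M3/2=-81/116, d=(M4−M3)/(6·3)=9/116, b=Δ3−h3·(2M3+M4)/6=23/58
t_q=11/4 → seg 2, τ=3/4; S=2+175/116·τ+-12/29·τ²+-11/116·τ³=21223/7424

  seg 0: a=-3 b=373/116 c=0 d=-25/116
  seg 1: a=0 b=149/58 c=-75/116 d=9/116
  seg 2: a=2 b=175/116 c=-12/29 d=-11/116
  seg 3: a=3 b=23/58 c=-81/116 d=9/116
S(11/4) = 21223/7424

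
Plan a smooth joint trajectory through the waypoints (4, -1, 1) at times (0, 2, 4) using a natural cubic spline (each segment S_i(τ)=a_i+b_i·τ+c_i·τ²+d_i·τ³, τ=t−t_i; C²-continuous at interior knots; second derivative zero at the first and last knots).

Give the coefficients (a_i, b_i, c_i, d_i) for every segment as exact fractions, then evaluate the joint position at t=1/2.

  seg 0: a=4 b=-27/8 c=0 d=7/32
  seg 1: a=-1 b=-3/4 c=21/16 d=-7/32
S(1/2) = 599/256

Δ: Δ0=-5/2, Δ1=1
row 1: diag=8, rhs=21; c'=1/4, d'=21/8
back: M1=21/8
M: M0=0, M1=21/8, M2=0
seg 0: a=4, c=M0/2=0, d=(M1−M0)/(6·2)=7/32, b=Δ0−h0·(2M0+M1)/6=-27/8
seg 1: a=-1, c=M1/2=21/16, d=(M2−M1)/(6·2)=-7/32, b=Δ1−h1·(2M1+M2)/6=-3/4
t_q=1/2 → seg 0, τ=1/2; S=4+-27/8·τ+0·τ²+7/32·τ³=599/256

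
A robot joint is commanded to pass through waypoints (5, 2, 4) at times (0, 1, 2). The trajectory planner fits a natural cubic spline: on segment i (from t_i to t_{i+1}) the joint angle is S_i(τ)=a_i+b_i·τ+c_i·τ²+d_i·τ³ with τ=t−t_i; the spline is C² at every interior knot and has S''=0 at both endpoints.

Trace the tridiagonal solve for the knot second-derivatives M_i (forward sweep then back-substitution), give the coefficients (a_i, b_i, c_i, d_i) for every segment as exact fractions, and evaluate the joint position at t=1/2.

Δ: Δ0=-3, Δ1=2
row 1: diag=4, rhs=30; c'=1/4, d'=15/2
back: M1=15/2
M: M0=0, M1=15/2, M2=0
seg 0: a=5, c=M0/2=0, d=(M1−M0)/(6·1)=5/4, b=Δ0−h0·(2M0+M1)/6=-17/4
seg 1: a=2, c=M1/2=15/4, d=(M2−M1)/(6·1)=-5/4, b=Δ1−h1·(2M1+M2)/6=-1/2
t_q=1/2 → seg 0, τ=1/2; S=5+-17/4·τ+0·τ²+5/4·τ³=97/32

  seg 0: a=5 b=-17/4 c=0 d=5/4
  seg 1: a=2 b=-1/2 c=15/4 d=-5/4
S(1/2) = 97/32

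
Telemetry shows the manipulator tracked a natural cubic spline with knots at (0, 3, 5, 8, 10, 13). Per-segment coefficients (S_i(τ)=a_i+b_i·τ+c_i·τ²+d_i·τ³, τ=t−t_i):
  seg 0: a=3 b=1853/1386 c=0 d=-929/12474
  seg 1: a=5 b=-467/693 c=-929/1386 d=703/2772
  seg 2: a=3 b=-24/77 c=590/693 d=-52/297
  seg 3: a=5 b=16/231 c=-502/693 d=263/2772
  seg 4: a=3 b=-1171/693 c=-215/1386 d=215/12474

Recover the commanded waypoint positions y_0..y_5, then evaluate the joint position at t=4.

y_0 = S_0(0) = a_0 = 3
y_1 = S_1(0) = a_1 = 5
y_2 = S_2(0) = a_2 = 3
y_3 = S_3(0) = a_3 = 5
y_4 = S_4(0) = a_4 = 3
y_5 = S_4(3) = -3
t_q=4 is in segment 1 (τ=1); S_1(τ)=10837/2772

y_0=3 y_1=5 y_2=3 y_3=5 y_4=3 y_5=-3
S(4) = 10837/2772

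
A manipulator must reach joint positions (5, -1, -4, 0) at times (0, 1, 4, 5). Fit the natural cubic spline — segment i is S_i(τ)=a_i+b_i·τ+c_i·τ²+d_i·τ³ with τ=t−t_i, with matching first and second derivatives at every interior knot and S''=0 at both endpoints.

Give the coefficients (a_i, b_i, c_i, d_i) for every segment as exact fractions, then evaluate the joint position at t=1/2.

  seg 0: a=5 b=-71/11 c=0 d=5/11
  seg 1: a=-1 b=-56/11 c=15/11 d=0
  seg 2: a=-4 b=34/11 c=15/11 d=-5/11
S(1/2) = 161/88

Δ: Δ0=-6, Δ1=-1, Δ2=4
row 1: diag=8, rhs=30; c'=3/8, d'=15/4
row 2: denom=8−3·3/8=55/8; d'=(30−3·15/4)/(55/8)=30/11
back: M2=30/11
back: M1=15/4−3/8·30/11=30/11
M: M0=0, M1=30/11, M2=30/11, M3=0
seg 0: a=5, c=M0/2=0, d=(M1−M0)/(6·1)=5/11, b=Δ0−h0·(2M0+M1)/6=-71/11
seg 1: a=-1, c=M1/2=15/11, d=(M2−M1)/(6·3)=0, b=Δ1−h1·(2M1+M2)/6=-56/11
seg 2: a=-4, c=M2/2=15/11, d=(M3−M2)/(6·1)=-5/11, b=Δ2−h2·(2M2+M3)/6=34/11
t_q=1/2 → seg 0, τ=1/2; S=5+-71/11·τ+0·τ²+5/11·τ³=161/88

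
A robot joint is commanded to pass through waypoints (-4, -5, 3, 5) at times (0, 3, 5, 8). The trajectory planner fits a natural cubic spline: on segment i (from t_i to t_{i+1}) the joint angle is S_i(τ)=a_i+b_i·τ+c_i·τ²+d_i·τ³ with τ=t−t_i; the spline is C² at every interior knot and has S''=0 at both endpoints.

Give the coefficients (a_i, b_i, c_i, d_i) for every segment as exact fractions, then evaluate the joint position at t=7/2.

  seg 0: a=-4 b=-91/48 c=0 d=25/144
  seg 1: a=-5 b=67/24 c=25/16 d=-23/48
  seg 2: a=3 b=79/24 c=-21/16 d=7/48
S(7/2) = -419/128

Δ: Δ0=-1/3, Δ1=4, Δ2=2/3
row 1: diag=10, rhs=26; c'=1/5, d'=13/5
row 2: denom=10−2·1/5=48/5; d'=(-20−2·13/5)/(48/5)=-21/8
back: M2=-21/8
back: M1=13/5−1/5·-21/8=25/8
M: M0=0, M1=25/8, M2=-21/8, M3=0
seg 0: a=-4, c=M0/2=0, d=(M1−M0)/(6·3)=25/144, b=Δ0−h0·(2M0+M1)/6=-91/48
seg 1: a=-5, c=M1/2=25/16, d=(M2−M1)/(6·2)=-23/48, b=Δ1−h1·(2M1+M2)/6=67/24
seg 2: a=3, c=M2/2=-21/16, d=(M3−M2)/(6·3)=7/48, b=Δ2−h2·(2M2+M3)/6=79/24
t_q=7/2 → seg 1, τ=1/2; S=-5+67/24·τ+25/16·τ²+-23/48·τ³=-419/128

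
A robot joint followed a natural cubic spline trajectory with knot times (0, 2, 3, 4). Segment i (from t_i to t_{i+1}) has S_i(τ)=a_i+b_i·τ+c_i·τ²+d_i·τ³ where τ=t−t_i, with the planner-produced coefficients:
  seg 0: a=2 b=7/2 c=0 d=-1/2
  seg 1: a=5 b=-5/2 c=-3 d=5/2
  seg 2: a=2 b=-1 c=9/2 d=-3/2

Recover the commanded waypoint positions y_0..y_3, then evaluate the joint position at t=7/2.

y_0 = S_0(0) = a_0 = 2
y_1 = S_1(0) = a_1 = 5
y_2 = S_2(0) = a_2 = 2
y_3 = S_2(1) = 4
t_q=7/2 is in segment 2 (τ=1/2); S_2(τ)=39/16

y_0=2 y_1=5 y_2=2 y_3=4
S(7/2) = 39/16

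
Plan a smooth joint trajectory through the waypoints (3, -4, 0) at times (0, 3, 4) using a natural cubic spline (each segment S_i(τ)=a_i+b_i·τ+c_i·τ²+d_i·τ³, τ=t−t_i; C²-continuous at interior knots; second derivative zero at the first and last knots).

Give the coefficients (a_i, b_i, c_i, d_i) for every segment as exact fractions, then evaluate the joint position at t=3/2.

Δ: Δ0=-7/3, Δ1=4
row 1: diag=8, rhs=38; c'=1/8, d'=19/4
back: M1=19/4
M: M0=0, M1=19/4, M2=0
seg 0: a=3, c=M0/2=0, d=(M1−M0)/(6·3)=19/72, b=Δ0−h0·(2M0+M1)/6=-113/24
seg 1: a=-4, c=M1/2=19/8, d=(M2−M1)/(6·1)=-19/24, b=Δ1−h1·(2M1+M2)/6=29/12
t_q=3/2 → seg 0, τ=3/2; S=3+-113/24·τ+0·τ²+19/72·τ³=-203/64

  seg 0: a=3 b=-113/24 c=0 d=19/72
  seg 1: a=-4 b=29/12 c=19/8 d=-19/24
S(3/2) = -203/64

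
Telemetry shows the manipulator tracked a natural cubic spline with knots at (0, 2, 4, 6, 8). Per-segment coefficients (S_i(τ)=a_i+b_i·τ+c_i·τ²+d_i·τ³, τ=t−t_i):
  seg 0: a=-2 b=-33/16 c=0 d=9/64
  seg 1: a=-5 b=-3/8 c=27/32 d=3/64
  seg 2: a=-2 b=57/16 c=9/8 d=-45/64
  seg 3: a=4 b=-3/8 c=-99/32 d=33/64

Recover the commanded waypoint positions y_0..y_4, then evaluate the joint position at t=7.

y_0 = S_0(0) = a_0 = -2
y_1 = S_1(0) = a_1 = -5
y_2 = S_2(0) = a_2 = -2
y_3 = S_3(0) = a_3 = 4
y_4 = S_3(2) = -5
t_q=7 is in segment 3 (τ=1); S_3(τ)=67/64

y_0=-2 y_1=-5 y_2=-2 y_3=4 y_4=-5
S(7) = 67/64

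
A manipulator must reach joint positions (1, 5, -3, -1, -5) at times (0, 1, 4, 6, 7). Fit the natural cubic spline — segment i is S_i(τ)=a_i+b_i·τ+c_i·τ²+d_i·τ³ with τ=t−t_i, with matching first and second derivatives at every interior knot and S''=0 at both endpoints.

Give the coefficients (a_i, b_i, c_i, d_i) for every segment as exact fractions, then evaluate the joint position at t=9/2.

Δ: Δ0=4, Δ1=-8/3, Δ2=1, Δ3=-4
row 1: diag=8, rhs=-40; c'=3/8, d'=-5
row 2: denom=10−3·3/8=71/8; d'=(22−3·-5)/(71/8)=296/71
row 3: denom=6−2·16/71=394/71; d'=(-30−2·296/71)/(394/71)=-1361/197
back: M3=-1361/197
back: M2=296/71−16/71·-1361/197=1128/197
back: M1=-5−3/8·1128/197=-1408/197
M: M0=0, M1=-1408/197, M2=1128/197, M3=-1361/197, M4=0
seg 0: a=1, c=M0/2=0, d=(M1−M0)/(6·1)=-704/591, b=Δ0−h0·(2M0+M1)/6=3068/591
seg 1: a=5, c=M1/2=-704/197, d=(M2−M1)/(6·3)=1268/1773, b=Δ1−h1·(2M1+M2)/6=956/591
seg 2: a=-3, c=M2/2=564/197, d=(M3−M2)/(6·2)=-2489/2364, b=Δ2−h2·(2M2+M3)/6=-304/591
seg 3: a=-1, c=M3/2=-1361/394, d=(M4−M3)/(6·1)=1361/1182, b=Δ3−h3·(2M3+M4)/6=-1003/591
t_q=9/2 → seg 2, τ=1/2; S=-3+-304/591·τ+564/197·τ²+-2489/2364·τ³=-16851/6304

  seg 0: a=1 b=3068/591 c=0 d=-704/591
  seg 1: a=5 b=956/591 c=-704/197 d=1268/1773
  seg 2: a=-3 b=-304/591 c=564/197 d=-2489/2364
  seg 3: a=-1 b=-1003/591 c=-1361/394 d=1361/1182
S(9/2) = -16851/6304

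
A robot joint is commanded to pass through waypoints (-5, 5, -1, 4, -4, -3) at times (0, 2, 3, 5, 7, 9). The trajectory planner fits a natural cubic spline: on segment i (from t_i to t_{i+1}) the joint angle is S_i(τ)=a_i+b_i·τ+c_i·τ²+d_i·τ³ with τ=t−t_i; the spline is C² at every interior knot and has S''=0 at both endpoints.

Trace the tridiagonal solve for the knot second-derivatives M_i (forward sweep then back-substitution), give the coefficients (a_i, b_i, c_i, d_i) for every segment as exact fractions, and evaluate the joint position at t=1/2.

  seg 0: a=-5 b=85/9 c=0 d=-10/9
  seg 1: a=5 b=-35/9 c=-20/3 d=41/9
  seg 2: a=-1 b=-32/9 c=7 d=-143/72
  seg 3: a=4 b=11/18 c=-59/12 d=47/36
  seg 4: a=-4 b=-61/18 c=35/12 d=-35/72
S(1/2) = -5/12

Δ: Δ0=5, Δ1=-6, Δ2=5/2, Δ3=-4, Δ4=1/2
row 1: diag=6, rhs=-66; c'=1/6, d'=-11
row 2: denom=6−1·1/6=35/6; d'=(51−1·-11)/(35/6)=372/35
row 3: denom=8−2·12/35=256/35; d'=(-39−2·372/35)/(256/35)=-2109/256
row 4: denom=8−2·35/128=477/64; d'=(27−2·-2109/256)/(477/64)=35/6
back: M4=35/6
back: M3=-2109/256−35/128·35/6=-59/6
back: M2=372/35−12/35·-59/6=14
back: M1=-11−1/6·14=-40/3
M: M0=0, M1=-40/3, M2=14, M3=-59/6, M4=35/6, M5=0
seg 0: a=-5, c=M0/2=0, d=(M1−M0)/(6·2)=-10/9, b=Δ0−h0·(2M0+M1)/6=85/9
seg 1: a=5, c=M1/2=-20/3, d=(M2−M1)/(6·1)=41/9, b=Δ1−h1·(2M1+M2)/6=-35/9
seg 2: a=-1, c=M2/2=7, d=(M3−M2)/(6·2)=-143/72, b=Δ2−h2·(2M2+M3)/6=-32/9
seg 3: a=4, c=M3/2=-59/12, d=(M4−M3)/(6·2)=47/36, b=Δ3−h3·(2M3+M4)/6=11/18
seg 4: a=-4, c=M4/2=35/12, d=(M5−M4)/(6·2)=-35/72, b=Δ4−h4·(2M4+M5)/6=-61/18
t_q=1/2 → seg 0, τ=1/2; S=-5+85/9·τ+0·τ²+-10/9·τ³=-5/12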